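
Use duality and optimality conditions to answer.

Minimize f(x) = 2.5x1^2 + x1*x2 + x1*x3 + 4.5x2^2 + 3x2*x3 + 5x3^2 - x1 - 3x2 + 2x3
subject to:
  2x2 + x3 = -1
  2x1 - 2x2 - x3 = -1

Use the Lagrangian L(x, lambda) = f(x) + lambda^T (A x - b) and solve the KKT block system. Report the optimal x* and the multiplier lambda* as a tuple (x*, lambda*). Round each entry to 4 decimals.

Form the Lagrangian:
  L(x, lambda) = (1/2) x^T Q x + c^T x + lambda^T (A x - b)
Stationarity (grad_x L = 0): Q x + c + A^T lambda = 0.
Primal feasibility: A x = b.

This gives the KKT block system:
  [ Q   A^T ] [ x     ]   [-c ]
  [ A    0  ] [ lambda ] = [ b ]

Solving the linear system:
  x*      = (-1, -0.2973, -0.4054)
  lambda* = (7.2973, 3.3514)
  f(x*)   = 5.8649

x* = (-1, -0.2973, -0.4054), lambda* = (7.2973, 3.3514)


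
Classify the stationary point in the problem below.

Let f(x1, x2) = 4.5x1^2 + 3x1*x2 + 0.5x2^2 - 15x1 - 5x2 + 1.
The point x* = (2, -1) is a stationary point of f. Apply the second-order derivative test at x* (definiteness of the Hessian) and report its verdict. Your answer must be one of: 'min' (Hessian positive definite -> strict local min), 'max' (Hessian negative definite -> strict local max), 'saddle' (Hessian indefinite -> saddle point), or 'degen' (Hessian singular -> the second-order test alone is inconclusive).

Compute the Hessian H = grad^2 f:
  H = [[9, 3], [3, 1]]
Verify stationarity: grad f(x*) = H x* + g = (0, 0).
Eigenvalues of H: 0, 10.
H has a zero eigenvalue (singular; positive semidefinite but not definite), so H is neither positive definite, negative definite, nor indefinite. The second-order test alone is inconclusive -> degen.
(Indeed, f is constant along the null direction of H through x*, so x* is not a strict local extremum.)

degen


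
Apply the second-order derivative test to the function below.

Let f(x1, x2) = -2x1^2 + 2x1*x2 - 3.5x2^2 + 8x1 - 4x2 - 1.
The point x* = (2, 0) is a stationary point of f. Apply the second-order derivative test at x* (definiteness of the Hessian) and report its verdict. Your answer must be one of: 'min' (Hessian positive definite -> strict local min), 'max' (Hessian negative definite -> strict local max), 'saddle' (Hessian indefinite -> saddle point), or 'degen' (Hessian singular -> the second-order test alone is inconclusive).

Compute the Hessian H = grad^2 f:
  H = [[-4, 2], [2, -7]]
Verify stationarity: grad f(x*) = H x* + g = (0, 0).
Eigenvalues of H: -8, -3.
Both eigenvalues < 0, so H is negative definite -> x* is a strict local max.

max


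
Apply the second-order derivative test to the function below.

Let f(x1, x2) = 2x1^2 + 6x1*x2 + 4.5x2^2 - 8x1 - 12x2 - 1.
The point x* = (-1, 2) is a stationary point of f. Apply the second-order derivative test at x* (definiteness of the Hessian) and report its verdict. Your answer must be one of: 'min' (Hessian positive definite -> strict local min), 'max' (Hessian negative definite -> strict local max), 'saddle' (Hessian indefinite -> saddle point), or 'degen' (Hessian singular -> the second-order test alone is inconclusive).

Compute the Hessian H = grad^2 f:
  H = [[4, 6], [6, 9]]
Verify stationarity: grad f(x*) = H x* + g = (0, 0).
Eigenvalues of H: 0, 13.
H has a zero eigenvalue (singular; positive semidefinite but not definite), so H is neither positive definite, negative definite, nor indefinite. The second-order test alone is inconclusive -> degen.
(Indeed, f is constant along the null direction of H through x*, so x* is not a strict local extremum.)

degen


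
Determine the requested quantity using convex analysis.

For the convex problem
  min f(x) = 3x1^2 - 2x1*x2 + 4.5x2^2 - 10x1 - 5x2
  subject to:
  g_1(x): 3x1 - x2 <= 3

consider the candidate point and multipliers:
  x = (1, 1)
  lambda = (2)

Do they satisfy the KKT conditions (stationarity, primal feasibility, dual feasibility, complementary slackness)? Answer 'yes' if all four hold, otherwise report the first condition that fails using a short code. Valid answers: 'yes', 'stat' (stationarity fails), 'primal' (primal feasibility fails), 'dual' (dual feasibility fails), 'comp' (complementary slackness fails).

Gradient of f: grad f(x) = Q x + c = (-6, 2)
Constraint values g_i(x) = a_i^T x - b_i:
  g_1((1, 1)) = -1
Stationarity residual: grad f(x) + sum_i lambda_i a_i = (0, 0)
  -> stationarity OK
Primal feasibility (all g_i <= 0): OK
Dual feasibility (all lambda_i >= 0): OK
Complementary slackness (lambda_i * g_i(x) = 0 for all i): FAILS

Verdict: the first failing condition is complementary_slackness -> comp.

comp


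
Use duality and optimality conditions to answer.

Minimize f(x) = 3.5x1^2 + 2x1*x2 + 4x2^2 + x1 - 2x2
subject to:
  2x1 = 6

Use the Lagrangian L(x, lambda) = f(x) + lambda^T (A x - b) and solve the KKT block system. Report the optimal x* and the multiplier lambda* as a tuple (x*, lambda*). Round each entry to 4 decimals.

Form the Lagrangian:
  L(x, lambda) = (1/2) x^T Q x + c^T x + lambda^T (A x - b)
Stationarity (grad_x L = 0): Q x + c + A^T lambda = 0.
Primal feasibility: A x = b.

This gives the KKT block system:
  [ Q   A^T ] [ x     ]   [-c ]
  [ A    0  ] [ lambda ] = [ b ]

Solving the linear system:
  x*      = (3, -0.5)
  lambda* = (-10.5)
  f(x*)   = 33.5

x* = (3, -0.5), lambda* = (-10.5)


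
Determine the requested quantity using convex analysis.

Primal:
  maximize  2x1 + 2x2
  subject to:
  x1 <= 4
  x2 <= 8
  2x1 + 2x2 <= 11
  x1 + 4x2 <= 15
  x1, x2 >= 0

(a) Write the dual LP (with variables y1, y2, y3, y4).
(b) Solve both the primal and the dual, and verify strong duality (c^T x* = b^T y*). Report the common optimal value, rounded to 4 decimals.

The standard primal-dual pair for 'max c^T x s.t. A x <= b, x >= 0' is:
  Dual:  min b^T y  s.t.  A^T y >= c,  y >= 0.

So the dual LP is:
  minimize  4y1 + 8y2 + 11y3 + 15y4
  subject to:
    y1 + 2y3 + y4 >= 2
    y2 + 2y3 + 4y4 >= 2
    y1, y2, y3, y4 >= 0

Solving the primal: x* = (4, 1.5).
  primal value c^T x* = 11.
Solving the dual: y* = (0, 0, 1, 0).
  dual value b^T y* = 11.
Strong duality: c^T x* = b^T y*. Confirmed.

11


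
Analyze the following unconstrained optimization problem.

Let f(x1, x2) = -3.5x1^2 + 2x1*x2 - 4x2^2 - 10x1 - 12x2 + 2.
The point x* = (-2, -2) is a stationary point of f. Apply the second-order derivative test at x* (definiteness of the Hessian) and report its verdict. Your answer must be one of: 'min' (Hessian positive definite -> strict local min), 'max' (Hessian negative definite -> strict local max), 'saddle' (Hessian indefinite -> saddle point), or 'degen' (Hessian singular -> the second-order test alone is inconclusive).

Compute the Hessian H = grad^2 f:
  H = [[-7, 2], [2, -8]]
Verify stationarity: grad f(x*) = H x* + g = (0, 0).
Eigenvalues of H: -9.5616, -5.4384.
Both eigenvalues < 0, so H is negative definite -> x* is a strict local max.

max


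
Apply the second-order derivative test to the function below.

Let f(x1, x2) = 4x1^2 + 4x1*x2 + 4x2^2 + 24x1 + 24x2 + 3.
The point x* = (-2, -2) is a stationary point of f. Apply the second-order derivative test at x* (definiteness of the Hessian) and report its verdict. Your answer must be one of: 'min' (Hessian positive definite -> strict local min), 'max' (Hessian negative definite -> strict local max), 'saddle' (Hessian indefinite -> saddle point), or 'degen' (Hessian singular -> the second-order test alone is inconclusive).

Compute the Hessian H = grad^2 f:
  H = [[8, 4], [4, 8]]
Verify stationarity: grad f(x*) = H x* + g = (0, 0).
Eigenvalues of H: 4, 12.
Both eigenvalues > 0, so H is positive definite -> x* is a strict local min.

min


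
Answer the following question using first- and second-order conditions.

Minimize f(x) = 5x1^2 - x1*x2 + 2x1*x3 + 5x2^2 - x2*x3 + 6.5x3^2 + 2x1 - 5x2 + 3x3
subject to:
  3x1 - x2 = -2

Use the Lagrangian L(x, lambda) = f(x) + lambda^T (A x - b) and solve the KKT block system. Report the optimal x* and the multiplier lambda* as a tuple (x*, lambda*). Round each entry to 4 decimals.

Form the Lagrangian:
  L(x, lambda) = (1/2) x^T Q x + c^T x + lambda^T (A x - b)
Stationarity (grad_x L = 0): Q x + c + A^T lambda = 0.
Primal feasibility: A x = b.

This gives the KKT block system:
  [ Q   A^T ] [ x     ]   [-c ]
  [ A    0  ] [ lambda ] = [ b ]

Solving the linear system:
  x*      = (-0.4799, 0.5602, -0.1138)
  lambda* = (1.1957)
  f(x*)   = -0.8554

x* = (-0.4799, 0.5602, -0.1138), lambda* = (1.1957)


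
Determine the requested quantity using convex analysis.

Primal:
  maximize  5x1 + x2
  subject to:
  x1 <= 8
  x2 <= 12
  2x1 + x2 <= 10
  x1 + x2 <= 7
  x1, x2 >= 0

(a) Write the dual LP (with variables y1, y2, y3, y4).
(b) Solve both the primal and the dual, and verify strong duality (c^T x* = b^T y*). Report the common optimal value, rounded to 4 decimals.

The standard primal-dual pair for 'max c^T x s.t. A x <= b, x >= 0' is:
  Dual:  min b^T y  s.t.  A^T y >= c,  y >= 0.

So the dual LP is:
  minimize  8y1 + 12y2 + 10y3 + 7y4
  subject to:
    y1 + 2y3 + y4 >= 5
    y2 + y3 + y4 >= 1
    y1, y2, y3, y4 >= 0

Solving the primal: x* = (5, 0).
  primal value c^T x* = 25.
Solving the dual: y* = (0, 0, 2.5, 0).
  dual value b^T y* = 25.
Strong duality: c^T x* = b^T y*. Confirmed.

25


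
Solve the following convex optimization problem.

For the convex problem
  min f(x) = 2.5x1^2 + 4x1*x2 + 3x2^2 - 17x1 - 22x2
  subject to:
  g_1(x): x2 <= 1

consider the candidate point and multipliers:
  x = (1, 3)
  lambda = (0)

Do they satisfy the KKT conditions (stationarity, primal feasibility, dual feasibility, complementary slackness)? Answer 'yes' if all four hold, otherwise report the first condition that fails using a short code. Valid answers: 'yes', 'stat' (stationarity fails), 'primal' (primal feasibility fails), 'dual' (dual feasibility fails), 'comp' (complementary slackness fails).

Gradient of f: grad f(x) = Q x + c = (0, 0)
Constraint values g_i(x) = a_i^T x - b_i:
  g_1((1, 3)) = 2
Stationarity residual: grad f(x) + sum_i lambda_i a_i = (0, 0)
  -> stationarity OK
Primal feasibility (all g_i <= 0): FAILS
Dual feasibility (all lambda_i >= 0): OK
Complementary slackness (lambda_i * g_i(x) = 0 for all i): OK

Verdict: the first failing condition is primal_feasibility -> primal.

primal


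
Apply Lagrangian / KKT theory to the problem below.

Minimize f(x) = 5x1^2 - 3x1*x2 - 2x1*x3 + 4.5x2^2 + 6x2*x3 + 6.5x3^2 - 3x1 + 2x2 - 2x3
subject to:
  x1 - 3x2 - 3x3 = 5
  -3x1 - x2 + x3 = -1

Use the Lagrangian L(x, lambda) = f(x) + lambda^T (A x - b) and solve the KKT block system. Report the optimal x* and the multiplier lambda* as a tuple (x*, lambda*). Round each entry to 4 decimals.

Form the Lagrangian:
  L(x, lambda) = (1/2) x^T Q x + c^T x + lambda^T (A x - b)
Stationarity (grad_x L = 0): Q x + c + A^T lambda = 0.
Primal feasibility: A x = b.

This gives the KKT block system:
  [ Q   A^T ] [ x     ]   [-c ]
  [ A    0  ] [ lambda ] = [ b ]

Solving the linear system:
  x*      = (0.6224, -1.1631, -0.2961)
  lambda* = (-4.364, 0.9804)
  f(x*)   = 9.5997

x* = (0.6224, -1.1631, -0.2961), lambda* = (-4.364, 0.9804)


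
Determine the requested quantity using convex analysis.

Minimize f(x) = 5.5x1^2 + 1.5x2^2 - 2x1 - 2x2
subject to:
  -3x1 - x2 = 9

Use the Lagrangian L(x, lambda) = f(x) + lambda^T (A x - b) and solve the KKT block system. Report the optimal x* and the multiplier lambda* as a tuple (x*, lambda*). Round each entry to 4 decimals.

Form the Lagrangian:
  L(x, lambda) = (1/2) x^T Q x + c^T x + lambda^T (A x - b)
Stationarity (grad_x L = 0): Q x + c + A^T lambda = 0.
Primal feasibility: A x = b.

This gives the KKT block system:
  [ Q   A^T ] [ x     ]   [-c ]
  [ A    0  ] [ lambda ] = [ b ]

Solving the linear system:
  x*      = (-2.2368, -2.2895)
  lambda* = (-8.8684)
  f(x*)   = 44.4342

x* = (-2.2368, -2.2895), lambda* = (-8.8684)


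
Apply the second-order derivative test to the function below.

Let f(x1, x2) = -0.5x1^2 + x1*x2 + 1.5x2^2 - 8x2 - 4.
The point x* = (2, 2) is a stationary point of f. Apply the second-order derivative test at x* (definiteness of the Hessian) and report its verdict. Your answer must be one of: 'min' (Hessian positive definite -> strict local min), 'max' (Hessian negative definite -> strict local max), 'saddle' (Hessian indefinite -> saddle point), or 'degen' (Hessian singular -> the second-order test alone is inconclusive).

Compute the Hessian H = grad^2 f:
  H = [[-1, 1], [1, 3]]
Verify stationarity: grad f(x*) = H x* + g = (0, 0).
Eigenvalues of H: -1.2361, 3.2361.
Eigenvalues have mixed signs, so H is indefinite -> x* is a saddle point.

saddle


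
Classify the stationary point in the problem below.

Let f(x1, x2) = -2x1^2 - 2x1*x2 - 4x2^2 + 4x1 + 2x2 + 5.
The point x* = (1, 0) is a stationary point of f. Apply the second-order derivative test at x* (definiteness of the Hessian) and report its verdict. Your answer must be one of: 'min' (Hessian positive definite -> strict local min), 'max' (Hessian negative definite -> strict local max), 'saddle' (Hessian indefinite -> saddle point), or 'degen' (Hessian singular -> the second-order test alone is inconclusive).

Compute the Hessian H = grad^2 f:
  H = [[-4, -2], [-2, -8]]
Verify stationarity: grad f(x*) = H x* + g = (0, 0).
Eigenvalues of H: -8.8284, -3.1716.
Both eigenvalues < 0, so H is negative definite -> x* is a strict local max.

max


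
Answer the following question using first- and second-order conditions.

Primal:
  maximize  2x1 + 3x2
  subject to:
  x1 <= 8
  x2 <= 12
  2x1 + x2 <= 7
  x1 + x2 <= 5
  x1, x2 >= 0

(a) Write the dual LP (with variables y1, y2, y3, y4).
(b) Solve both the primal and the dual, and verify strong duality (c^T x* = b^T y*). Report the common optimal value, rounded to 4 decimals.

The standard primal-dual pair for 'max c^T x s.t. A x <= b, x >= 0' is:
  Dual:  min b^T y  s.t.  A^T y >= c,  y >= 0.

So the dual LP is:
  minimize  8y1 + 12y2 + 7y3 + 5y4
  subject to:
    y1 + 2y3 + y4 >= 2
    y2 + y3 + y4 >= 3
    y1, y2, y3, y4 >= 0

Solving the primal: x* = (0, 5).
  primal value c^T x* = 15.
Solving the dual: y* = (0, 0, 0, 3).
  dual value b^T y* = 15.
Strong duality: c^T x* = b^T y*. Confirmed.

15


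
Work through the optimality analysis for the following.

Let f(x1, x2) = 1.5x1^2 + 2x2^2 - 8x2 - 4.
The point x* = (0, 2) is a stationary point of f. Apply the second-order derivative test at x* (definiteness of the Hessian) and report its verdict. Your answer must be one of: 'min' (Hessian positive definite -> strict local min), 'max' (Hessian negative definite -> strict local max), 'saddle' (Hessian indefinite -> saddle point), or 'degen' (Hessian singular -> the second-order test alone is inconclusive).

Compute the Hessian H = grad^2 f:
  H = [[3, 0], [0, 4]]
Verify stationarity: grad f(x*) = H x* + g = (0, 0).
Eigenvalues of H: 3, 4.
Both eigenvalues > 0, so H is positive definite -> x* is a strict local min.

min


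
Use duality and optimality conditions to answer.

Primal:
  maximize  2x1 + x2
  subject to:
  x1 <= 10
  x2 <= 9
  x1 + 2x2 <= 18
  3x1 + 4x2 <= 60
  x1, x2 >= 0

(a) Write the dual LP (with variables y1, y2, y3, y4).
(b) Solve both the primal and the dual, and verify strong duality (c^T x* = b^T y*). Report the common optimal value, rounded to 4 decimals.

The standard primal-dual pair for 'max c^T x s.t. A x <= b, x >= 0' is:
  Dual:  min b^T y  s.t.  A^T y >= c,  y >= 0.

So the dual LP is:
  minimize  10y1 + 9y2 + 18y3 + 60y4
  subject to:
    y1 + y3 + 3y4 >= 2
    y2 + 2y3 + 4y4 >= 1
    y1, y2, y3, y4 >= 0

Solving the primal: x* = (10, 4).
  primal value c^T x* = 24.
Solving the dual: y* = (1.5, 0, 0.5, 0).
  dual value b^T y* = 24.
Strong duality: c^T x* = b^T y*. Confirmed.

24


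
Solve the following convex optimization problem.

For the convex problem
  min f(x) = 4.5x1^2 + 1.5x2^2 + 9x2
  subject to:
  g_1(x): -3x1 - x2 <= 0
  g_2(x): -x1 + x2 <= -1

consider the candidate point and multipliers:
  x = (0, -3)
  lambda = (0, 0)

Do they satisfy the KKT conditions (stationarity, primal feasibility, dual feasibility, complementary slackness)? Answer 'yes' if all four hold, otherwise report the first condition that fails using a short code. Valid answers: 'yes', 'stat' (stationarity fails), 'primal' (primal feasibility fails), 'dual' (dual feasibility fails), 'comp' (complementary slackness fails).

Gradient of f: grad f(x) = Q x + c = (0, 0)
Constraint values g_i(x) = a_i^T x - b_i:
  g_1((0, -3)) = 3
  g_2((0, -3)) = -2
Stationarity residual: grad f(x) + sum_i lambda_i a_i = (0, 0)
  -> stationarity OK
Primal feasibility (all g_i <= 0): FAILS
Dual feasibility (all lambda_i >= 0): OK
Complementary slackness (lambda_i * g_i(x) = 0 for all i): OK

Verdict: the first failing condition is primal_feasibility -> primal.

primal


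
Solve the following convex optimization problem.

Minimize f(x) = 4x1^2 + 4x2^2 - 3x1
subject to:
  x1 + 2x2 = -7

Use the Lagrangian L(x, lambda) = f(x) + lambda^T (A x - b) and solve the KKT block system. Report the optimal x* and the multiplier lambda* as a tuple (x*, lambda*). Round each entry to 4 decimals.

Form the Lagrangian:
  L(x, lambda) = (1/2) x^T Q x + c^T x + lambda^T (A x - b)
Stationarity (grad_x L = 0): Q x + c + A^T lambda = 0.
Primal feasibility: A x = b.

This gives the KKT block system:
  [ Q   A^T ] [ x     ]   [-c ]
  [ A    0  ] [ lambda ] = [ b ]

Solving the linear system:
  x*      = (-1.1, -2.95)
  lambda* = (11.8)
  f(x*)   = 42.95

x* = (-1.1, -2.95), lambda* = (11.8)


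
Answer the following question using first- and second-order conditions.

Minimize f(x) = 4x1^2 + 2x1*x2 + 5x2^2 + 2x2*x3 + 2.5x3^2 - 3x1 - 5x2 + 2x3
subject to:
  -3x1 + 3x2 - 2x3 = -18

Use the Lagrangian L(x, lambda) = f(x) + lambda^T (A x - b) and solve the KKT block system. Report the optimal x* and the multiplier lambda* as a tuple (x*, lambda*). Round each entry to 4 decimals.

Form the Lagrangian:
  L(x, lambda) = (1/2) x^T Q x + c^T x + lambda^T (A x - b)
Stationarity (grad_x L = 0): Q x + c + A^T lambda = 0.
Primal feasibility: A x = b.

This gives the KKT block system:
  [ Q   A^T ] [ x     ]   [-c ]
  [ A    0  ] [ lambda ] = [ b ]

Solving the linear system:
  x*      = (2.6168, -1.8879, 2.243)
  lambda* = (4.7196)
  f(x*)   = 45.514

x* = (2.6168, -1.8879, 2.243), lambda* = (4.7196)


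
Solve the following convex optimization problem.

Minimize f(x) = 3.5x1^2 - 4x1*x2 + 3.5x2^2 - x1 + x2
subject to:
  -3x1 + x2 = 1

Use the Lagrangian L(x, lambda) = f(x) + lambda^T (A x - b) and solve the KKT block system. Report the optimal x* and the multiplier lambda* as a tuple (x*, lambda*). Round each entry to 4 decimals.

Form the Lagrangian:
  L(x, lambda) = (1/2) x^T Q x + c^T x + lambda^T (A x - b)
Stationarity (grad_x L = 0): Q x + c + A^T lambda = 0.
Primal feasibility: A x = b.

This gives the KKT block system:
  [ Q   A^T ] [ x     ]   [-c ]
  [ A    0  ] [ lambda ] = [ b ]

Solving the linear system:
  x*      = (-0.413, -0.2391)
  lambda* = (-0.9783)
  f(x*)   = 0.5761

x* = (-0.413, -0.2391), lambda* = (-0.9783)


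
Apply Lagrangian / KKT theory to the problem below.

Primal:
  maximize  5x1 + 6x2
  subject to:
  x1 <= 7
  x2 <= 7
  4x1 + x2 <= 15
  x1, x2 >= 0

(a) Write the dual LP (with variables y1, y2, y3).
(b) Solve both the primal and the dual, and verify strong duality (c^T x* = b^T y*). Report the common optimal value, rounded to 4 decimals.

The standard primal-dual pair for 'max c^T x s.t. A x <= b, x >= 0' is:
  Dual:  min b^T y  s.t.  A^T y >= c,  y >= 0.

So the dual LP is:
  minimize  7y1 + 7y2 + 15y3
  subject to:
    y1 + 4y3 >= 5
    y2 + y3 >= 6
    y1, y2, y3 >= 0

Solving the primal: x* = (2, 7).
  primal value c^T x* = 52.
Solving the dual: y* = (0, 4.75, 1.25).
  dual value b^T y* = 52.
Strong duality: c^T x* = b^T y*. Confirmed.

52


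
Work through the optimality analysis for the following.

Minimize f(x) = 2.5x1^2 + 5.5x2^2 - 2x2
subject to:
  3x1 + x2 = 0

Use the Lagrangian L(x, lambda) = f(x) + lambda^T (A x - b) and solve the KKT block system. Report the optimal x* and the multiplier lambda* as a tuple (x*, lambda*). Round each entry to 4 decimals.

Form the Lagrangian:
  L(x, lambda) = (1/2) x^T Q x + c^T x + lambda^T (A x - b)
Stationarity (grad_x L = 0): Q x + c + A^T lambda = 0.
Primal feasibility: A x = b.

This gives the KKT block system:
  [ Q   A^T ] [ x     ]   [-c ]
  [ A    0  ] [ lambda ] = [ b ]

Solving the linear system:
  x*      = (-0.0577, 0.1731)
  lambda* = (0.0962)
  f(x*)   = -0.1731

x* = (-0.0577, 0.1731), lambda* = (0.0962)


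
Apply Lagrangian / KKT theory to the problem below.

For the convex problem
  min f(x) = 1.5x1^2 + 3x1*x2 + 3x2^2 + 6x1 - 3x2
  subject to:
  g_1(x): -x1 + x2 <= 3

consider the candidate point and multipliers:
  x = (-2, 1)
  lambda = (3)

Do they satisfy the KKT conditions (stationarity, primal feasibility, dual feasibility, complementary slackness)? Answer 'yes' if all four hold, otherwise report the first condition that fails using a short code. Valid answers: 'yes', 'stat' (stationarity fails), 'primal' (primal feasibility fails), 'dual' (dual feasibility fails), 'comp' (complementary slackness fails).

Gradient of f: grad f(x) = Q x + c = (3, -3)
Constraint values g_i(x) = a_i^T x - b_i:
  g_1((-2, 1)) = 0
Stationarity residual: grad f(x) + sum_i lambda_i a_i = (0, 0)
  -> stationarity OK
Primal feasibility (all g_i <= 0): OK
Dual feasibility (all lambda_i >= 0): OK
Complementary slackness (lambda_i * g_i(x) = 0 for all i): OK

Verdict: yes, KKT holds.

yes


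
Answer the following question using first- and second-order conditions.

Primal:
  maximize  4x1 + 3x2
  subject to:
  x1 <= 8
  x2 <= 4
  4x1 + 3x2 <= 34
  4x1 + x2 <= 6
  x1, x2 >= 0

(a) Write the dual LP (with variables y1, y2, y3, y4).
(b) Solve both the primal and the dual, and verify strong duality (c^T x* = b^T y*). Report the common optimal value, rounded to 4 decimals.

The standard primal-dual pair for 'max c^T x s.t. A x <= b, x >= 0' is:
  Dual:  min b^T y  s.t.  A^T y >= c,  y >= 0.

So the dual LP is:
  minimize  8y1 + 4y2 + 34y3 + 6y4
  subject to:
    y1 + 4y3 + 4y4 >= 4
    y2 + 3y3 + y4 >= 3
    y1, y2, y3, y4 >= 0

Solving the primal: x* = (0.5, 4).
  primal value c^T x* = 14.
Solving the dual: y* = (0, 2, 0, 1).
  dual value b^T y* = 14.
Strong duality: c^T x* = b^T y*. Confirmed.

14


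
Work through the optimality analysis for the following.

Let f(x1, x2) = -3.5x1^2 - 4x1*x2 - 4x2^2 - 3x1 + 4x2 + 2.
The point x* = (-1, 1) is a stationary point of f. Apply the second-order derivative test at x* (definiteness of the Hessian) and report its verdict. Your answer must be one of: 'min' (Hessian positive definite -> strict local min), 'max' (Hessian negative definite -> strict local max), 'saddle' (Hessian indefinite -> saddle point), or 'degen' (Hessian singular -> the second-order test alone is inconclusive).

Compute the Hessian H = grad^2 f:
  H = [[-7, -4], [-4, -8]]
Verify stationarity: grad f(x*) = H x* + g = (0, 0).
Eigenvalues of H: -11.5311, -3.4689.
Both eigenvalues < 0, so H is negative definite -> x* is a strict local max.

max


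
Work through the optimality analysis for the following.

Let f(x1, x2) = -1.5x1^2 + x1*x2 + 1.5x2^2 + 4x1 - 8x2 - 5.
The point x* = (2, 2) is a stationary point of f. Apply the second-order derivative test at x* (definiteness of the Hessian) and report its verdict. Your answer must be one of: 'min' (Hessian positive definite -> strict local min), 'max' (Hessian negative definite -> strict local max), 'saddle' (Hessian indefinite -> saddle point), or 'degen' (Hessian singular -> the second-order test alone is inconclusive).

Compute the Hessian H = grad^2 f:
  H = [[-3, 1], [1, 3]]
Verify stationarity: grad f(x*) = H x* + g = (0, 0).
Eigenvalues of H: -3.1623, 3.1623.
Eigenvalues have mixed signs, so H is indefinite -> x* is a saddle point.

saddle


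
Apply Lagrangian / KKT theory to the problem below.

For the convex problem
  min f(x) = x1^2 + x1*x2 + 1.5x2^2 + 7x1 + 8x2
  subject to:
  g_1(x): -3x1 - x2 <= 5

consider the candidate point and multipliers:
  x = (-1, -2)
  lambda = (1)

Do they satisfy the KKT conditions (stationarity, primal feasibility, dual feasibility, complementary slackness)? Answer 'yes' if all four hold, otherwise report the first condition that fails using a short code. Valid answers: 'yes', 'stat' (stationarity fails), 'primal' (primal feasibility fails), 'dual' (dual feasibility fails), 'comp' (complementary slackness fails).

Gradient of f: grad f(x) = Q x + c = (3, 1)
Constraint values g_i(x) = a_i^T x - b_i:
  g_1((-1, -2)) = 0
Stationarity residual: grad f(x) + sum_i lambda_i a_i = (0, 0)
  -> stationarity OK
Primal feasibility (all g_i <= 0): OK
Dual feasibility (all lambda_i >= 0): OK
Complementary slackness (lambda_i * g_i(x) = 0 for all i): OK

Verdict: yes, KKT holds.

yes


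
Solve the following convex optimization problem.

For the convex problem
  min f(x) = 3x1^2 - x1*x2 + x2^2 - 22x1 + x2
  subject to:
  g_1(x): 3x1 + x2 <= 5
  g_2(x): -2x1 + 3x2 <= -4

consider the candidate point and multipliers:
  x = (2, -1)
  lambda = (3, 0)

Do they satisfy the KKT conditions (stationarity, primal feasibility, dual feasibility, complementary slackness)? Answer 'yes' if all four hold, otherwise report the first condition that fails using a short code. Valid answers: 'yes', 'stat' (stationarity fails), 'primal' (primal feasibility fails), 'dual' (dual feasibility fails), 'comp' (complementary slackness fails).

Gradient of f: grad f(x) = Q x + c = (-9, -3)
Constraint values g_i(x) = a_i^T x - b_i:
  g_1((2, -1)) = 0
  g_2((2, -1)) = -3
Stationarity residual: grad f(x) + sum_i lambda_i a_i = (0, 0)
  -> stationarity OK
Primal feasibility (all g_i <= 0): OK
Dual feasibility (all lambda_i >= 0): OK
Complementary slackness (lambda_i * g_i(x) = 0 for all i): OK

Verdict: yes, KKT holds.

yes


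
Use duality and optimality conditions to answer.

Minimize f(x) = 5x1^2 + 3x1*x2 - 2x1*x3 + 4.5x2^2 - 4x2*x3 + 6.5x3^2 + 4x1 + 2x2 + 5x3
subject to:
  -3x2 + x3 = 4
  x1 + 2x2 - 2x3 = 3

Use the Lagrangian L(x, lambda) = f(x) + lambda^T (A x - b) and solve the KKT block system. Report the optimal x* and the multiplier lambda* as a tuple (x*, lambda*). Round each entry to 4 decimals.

Form the Lagrangian:
  L(x, lambda) = (1/2) x^T Q x + c^T x + lambda^T (A x - b)
Stationarity (grad_x L = 0): Q x + c + A^T lambda = 0.
Primal feasibility: A x = b.

This gives the KKT block system:
  [ Q   A^T ] [ x     ]   [-c ]
  [ A    0  ] [ lambda ] = [ b ]

Solving the linear system:
  x*      = (1.7899, -2.3025, -2.9076)
  lambda* = (-14.4454, -20.8067)
  f(x*)   = 54.1092

x* = (1.7899, -2.3025, -2.9076), lambda* = (-14.4454, -20.8067)


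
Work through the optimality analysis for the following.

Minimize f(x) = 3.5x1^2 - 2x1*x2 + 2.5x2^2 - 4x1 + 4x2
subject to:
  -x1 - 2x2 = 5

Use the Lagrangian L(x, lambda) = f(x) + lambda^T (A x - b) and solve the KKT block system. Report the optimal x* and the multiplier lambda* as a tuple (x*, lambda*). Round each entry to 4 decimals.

Form the Lagrangian:
  L(x, lambda) = (1/2) x^T Q x + c^T x + lambda^T (A x - b)
Stationarity (grad_x L = 0): Q x + c + A^T lambda = 0.
Primal feasibility: A x = b.

This gives the KKT block system:
  [ Q   A^T ] [ x     ]   [-c ]
  [ A    0  ] [ lambda ] = [ b ]

Solving the linear system:
  x*      = (-0.5122, -2.2439)
  lambda* = (-3.0976)
  f(x*)   = 4.2805

x* = (-0.5122, -2.2439), lambda* = (-3.0976)


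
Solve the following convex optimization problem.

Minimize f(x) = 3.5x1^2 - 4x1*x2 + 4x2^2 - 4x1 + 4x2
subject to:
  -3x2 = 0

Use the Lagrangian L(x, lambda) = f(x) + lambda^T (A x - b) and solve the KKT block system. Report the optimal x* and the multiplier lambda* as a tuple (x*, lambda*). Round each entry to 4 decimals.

Form the Lagrangian:
  L(x, lambda) = (1/2) x^T Q x + c^T x + lambda^T (A x - b)
Stationarity (grad_x L = 0): Q x + c + A^T lambda = 0.
Primal feasibility: A x = b.

This gives the KKT block system:
  [ Q   A^T ] [ x     ]   [-c ]
  [ A    0  ] [ lambda ] = [ b ]

Solving the linear system:
  x*      = (0.5714, 0)
  lambda* = (0.5714)
  f(x*)   = -1.1429

x* = (0.5714, 0), lambda* = (0.5714)


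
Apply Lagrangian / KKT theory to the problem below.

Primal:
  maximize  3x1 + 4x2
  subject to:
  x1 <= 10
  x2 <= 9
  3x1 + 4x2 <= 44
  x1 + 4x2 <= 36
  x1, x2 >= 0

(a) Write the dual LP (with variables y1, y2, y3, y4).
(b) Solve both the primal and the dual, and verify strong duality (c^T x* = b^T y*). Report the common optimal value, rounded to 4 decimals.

The standard primal-dual pair for 'max c^T x s.t. A x <= b, x >= 0' is:
  Dual:  min b^T y  s.t.  A^T y >= c,  y >= 0.

So the dual LP is:
  minimize  10y1 + 9y2 + 44y3 + 36y4
  subject to:
    y1 + 3y3 + y4 >= 3
    y2 + 4y3 + 4y4 >= 4
    y1, y2, y3, y4 >= 0

Solving the primal: x* = (10, 3.5).
  primal value c^T x* = 44.
Solving the dual: y* = (0, 0, 1, 0).
  dual value b^T y* = 44.
Strong duality: c^T x* = b^T y*. Confirmed.

44


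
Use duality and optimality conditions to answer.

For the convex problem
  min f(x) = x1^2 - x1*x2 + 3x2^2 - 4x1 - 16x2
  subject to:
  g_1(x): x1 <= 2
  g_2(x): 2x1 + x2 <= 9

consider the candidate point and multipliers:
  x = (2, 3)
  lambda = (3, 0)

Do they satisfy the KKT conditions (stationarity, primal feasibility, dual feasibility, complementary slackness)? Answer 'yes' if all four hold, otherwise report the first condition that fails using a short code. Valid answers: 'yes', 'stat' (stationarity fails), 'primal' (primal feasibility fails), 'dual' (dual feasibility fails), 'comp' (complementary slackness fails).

Gradient of f: grad f(x) = Q x + c = (-3, 0)
Constraint values g_i(x) = a_i^T x - b_i:
  g_1((2, 3)) = 0
  g_2((2, 3)) = -2
Stationarity residual: grad f(x) + sum_i lambda_i a_i = (0, 0)
  -> stationarity OK
Primal feasibility (all g_i <= 0): OK
Dual feasibility (all lambda_i >= 0): OK
Complementary slackness (lambda_i * g_i(x) = 0 for all i): OK

Verdict: yes, KKT holds.

yes


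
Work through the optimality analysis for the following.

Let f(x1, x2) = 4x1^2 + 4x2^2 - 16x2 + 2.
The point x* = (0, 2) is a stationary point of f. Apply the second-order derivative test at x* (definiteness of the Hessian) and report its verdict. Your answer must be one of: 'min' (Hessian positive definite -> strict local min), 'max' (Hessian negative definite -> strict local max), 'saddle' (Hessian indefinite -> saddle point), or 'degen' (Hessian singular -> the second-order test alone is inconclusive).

Compute the Hessian H = grad^2 f:
  H = [[8, 0], [0, 8]]
Verify stationarity: grad f(x*) = H x* + g = (0, 0).
Eigenvalues of H: 8, 8.
Both eigenvalues > 0, so H is positive definite -> x* is a strict local min.

min


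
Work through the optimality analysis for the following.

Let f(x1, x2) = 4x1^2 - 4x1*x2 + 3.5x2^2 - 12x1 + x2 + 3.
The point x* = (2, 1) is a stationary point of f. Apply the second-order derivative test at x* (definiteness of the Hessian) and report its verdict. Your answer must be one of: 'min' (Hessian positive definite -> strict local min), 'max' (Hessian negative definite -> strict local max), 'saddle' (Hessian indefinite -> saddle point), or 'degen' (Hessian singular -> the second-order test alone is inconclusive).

Compute the Hessian H = grad^2 f:
  H = [[8, -4], [-4, 7]]
Verify stationarity: grad f(x*) = H x* + g = (0, 0).
Eigenvalues of H: 3.4689, 11.5311.
Both eigenvalues > 0, so H is positive definite -> x* is a strict local min.

min


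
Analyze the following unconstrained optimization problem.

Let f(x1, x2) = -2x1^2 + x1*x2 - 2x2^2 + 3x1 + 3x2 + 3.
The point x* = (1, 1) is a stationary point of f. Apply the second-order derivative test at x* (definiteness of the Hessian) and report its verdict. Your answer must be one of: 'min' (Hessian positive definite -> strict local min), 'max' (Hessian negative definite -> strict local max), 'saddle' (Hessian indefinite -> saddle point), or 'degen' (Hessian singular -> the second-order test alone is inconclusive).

Compute the Hessian H = grad^2 f:
  H = [[-4, 1], [1, -4]]
Verify stationarity: grad f(x*) = H x* + g = (0, 0).
Eigenvalues of H: -5, -3.
Both eigenvalues < 0, so H is negative definite -> x* is a strict local max.

max


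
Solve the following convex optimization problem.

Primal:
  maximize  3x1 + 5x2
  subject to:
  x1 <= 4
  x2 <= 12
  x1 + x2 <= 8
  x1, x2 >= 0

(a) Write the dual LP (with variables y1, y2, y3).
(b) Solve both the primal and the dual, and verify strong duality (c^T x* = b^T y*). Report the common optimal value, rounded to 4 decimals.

The standard primal-dual pair for 'max c^T x s.t. A x <= b, x >= 0' is:
  Dual:  min b^T y  s.t.  A^T y >= c,  y >= 0.

So the dual LP is:
  minimize  4y1 + 12y2 + 8y3
  subject to:
    y1 + y3 >= 3
    y2 + y3 >= 5
    y1, y2, y3 >= 0

Solving the primal: x* = (0, 8).
  primal value c^T x* = 40.
Solving the dual: y* = (0, 0, 5).
  dual value b^T y* = 40.
Strong duality: c^T x* = b^T y*. Confirmed.

40


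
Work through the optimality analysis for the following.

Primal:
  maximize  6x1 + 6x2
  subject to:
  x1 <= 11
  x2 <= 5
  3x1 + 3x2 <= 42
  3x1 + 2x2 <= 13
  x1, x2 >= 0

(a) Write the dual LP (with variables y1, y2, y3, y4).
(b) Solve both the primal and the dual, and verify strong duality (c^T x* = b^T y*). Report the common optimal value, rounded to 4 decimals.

The standard primal-dual pair for 'max c^T x s.t. A x <= b, x >= 0' is:
  Dual:  min b^T y  s.t.  A^T y >= c,  y >= 0.

So the dual LP is:
  minimize  11y1 + 5y2 + 42y3 + 13y4
  subject to:
    y1 + 3y3 + 3y4 >= 6
    y2 + 3y3 + 2y4 >= 6
    y1, y2, y3, y4 >= 0

Solving the primal: x* = (1, 5).
  primal value c^T x* = 36.
Solving the dual: y* = (0, 2, 0, 2).
  dual value b^T y* = 36.
Strong duality: c^T x* = b^T y*. Confirmed.

36


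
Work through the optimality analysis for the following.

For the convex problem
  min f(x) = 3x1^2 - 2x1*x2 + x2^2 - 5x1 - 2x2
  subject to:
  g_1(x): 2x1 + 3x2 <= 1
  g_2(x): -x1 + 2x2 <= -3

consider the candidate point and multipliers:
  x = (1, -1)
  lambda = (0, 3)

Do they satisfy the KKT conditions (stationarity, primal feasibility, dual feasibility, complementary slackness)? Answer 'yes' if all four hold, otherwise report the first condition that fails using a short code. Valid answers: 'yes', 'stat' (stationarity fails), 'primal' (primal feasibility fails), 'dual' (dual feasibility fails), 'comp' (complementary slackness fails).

Gradient of f: grad f(x) = Q x + c = (3, -6)
Constraint values g_i(x) = a_i^T x - b_i:
  g_1((1, -1)) = -2
  g_2((1, -1)) = 0
Stationarity residual: grad f(x) + sum_i lambda_i a_i = (0, 0)
  -> stationarity OK
Primal feasibility (all g_i <= 0): OK
Dual feasibility (all lambda_i >= 0): OK
Complementary slackness (lambda_i * g_i(x) = 0 for all i): OK

Verdict: yes, KKT holds.

yes


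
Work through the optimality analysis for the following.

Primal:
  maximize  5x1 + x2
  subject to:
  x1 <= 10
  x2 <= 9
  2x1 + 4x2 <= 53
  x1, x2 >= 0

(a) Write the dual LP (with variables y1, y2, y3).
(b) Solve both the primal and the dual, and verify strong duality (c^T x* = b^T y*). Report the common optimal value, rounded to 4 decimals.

The standard primal-dual pair for 'max c^T x s.t. A x <= b, x >= 0' is:
  Dual:  min b^T y  s.t.  A^T y >= c,  y >= 0.

So the dual LP is:
  minimize  10y1 + 9y2 + 53y3
  subject to:
    y1 + 2y3 >= 5
    y2 + 4y3 >= 1
    y1, y2, y3 >= 0

Solving the primal: x* = (10, 8.25).
  primal value c^T x* = 58.25.
Solving the dual: y* = (4.5, 0, 0.25).
  dual value b^T y* = 58.25.
Strong duality: c^T x* = b^T y*. Confirmed.

58.25


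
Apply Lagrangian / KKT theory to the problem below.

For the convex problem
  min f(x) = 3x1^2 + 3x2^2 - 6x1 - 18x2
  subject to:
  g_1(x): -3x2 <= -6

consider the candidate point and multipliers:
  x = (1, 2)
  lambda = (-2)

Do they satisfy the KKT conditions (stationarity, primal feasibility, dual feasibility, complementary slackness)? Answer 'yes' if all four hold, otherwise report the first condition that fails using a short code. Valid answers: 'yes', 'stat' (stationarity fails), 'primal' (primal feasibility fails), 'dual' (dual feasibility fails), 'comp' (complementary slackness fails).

Gradient of f: grad f(x) = Q x + c = (0, -6)
Constraint values g_i(x) = a_i^T x - b_i:
  g_1((1, 2)) = 0
Stationarity residual: grad f(x) + sum_i lambda_i a_i = (0, 0)
  -> stationarity OK
Primal feasibility (all g_i <= 0): OK
Dual feasibility (all lambda_i >= 0): FAILS
Complementary slackness (lambda_i * g_i(x) = 0 for all i): OK

Verdict: the first failing condition is dual_feasibility -> dual.

dual


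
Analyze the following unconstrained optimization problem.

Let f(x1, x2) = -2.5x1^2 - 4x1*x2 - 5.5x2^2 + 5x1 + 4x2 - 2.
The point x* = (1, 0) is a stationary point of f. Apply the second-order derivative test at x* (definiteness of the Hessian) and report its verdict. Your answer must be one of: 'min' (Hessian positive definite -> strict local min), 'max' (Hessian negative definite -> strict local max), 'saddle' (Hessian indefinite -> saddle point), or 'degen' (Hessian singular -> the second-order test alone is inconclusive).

Compute the Hessian H = grad^2 f:
  H = [[-5, -4], [-4, -11]]
Verify stationarity: grad f(x*) = H x* + g = (0, 0).
Eigenvalues of H: -13, -3.
Both eigenvalues < 0, so H is negative definite -> x* is a strict local max.

max


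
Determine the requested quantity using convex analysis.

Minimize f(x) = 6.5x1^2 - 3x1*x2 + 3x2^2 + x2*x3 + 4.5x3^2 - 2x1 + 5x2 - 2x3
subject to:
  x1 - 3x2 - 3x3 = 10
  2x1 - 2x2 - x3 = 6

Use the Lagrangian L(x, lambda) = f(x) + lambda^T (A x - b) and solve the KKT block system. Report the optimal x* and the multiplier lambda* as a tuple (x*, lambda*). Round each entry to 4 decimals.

Form the Lagrangian:
  L(x, lambda) = (1/2) x^T Q x + c^T x + lambda^T (A x - b)
Stationarity (grad_x L = 0): Q x + c + A^T lambda = 0.
Primal feasibility: A x = b.

This gives the KKT block system:
  [ Q   A^T ] [ x     ]   [-c ]
  [ A    0  ] [ lambda ] = [ b ]

Solving the linear system:
  x*      = (-0.0249, -2.7082, -0.6335)
  lambda* = (-3.0036, -1.3986)
  f(x*)   = 13.1014

x* = (-0.0249, -2.7082, -0.6335), lambda* = (-3.0036, -1.3986)


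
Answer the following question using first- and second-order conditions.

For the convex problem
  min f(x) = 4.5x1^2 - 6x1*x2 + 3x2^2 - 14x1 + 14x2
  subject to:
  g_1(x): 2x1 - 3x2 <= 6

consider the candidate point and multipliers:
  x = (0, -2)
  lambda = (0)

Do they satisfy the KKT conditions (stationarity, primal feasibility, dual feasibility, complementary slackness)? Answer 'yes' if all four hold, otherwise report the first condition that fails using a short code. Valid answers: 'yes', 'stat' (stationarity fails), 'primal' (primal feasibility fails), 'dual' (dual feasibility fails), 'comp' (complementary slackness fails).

Gradient of f: grad f(x) = Q x + c = (-2, 2)
Constraint values g_i(x) = a_i^T x - b_i:
  g_1((0, -2)) = 0
Stationarity residual: grad f(x) + sum_i lambda_i a_i = (-2, 2)
  -> stationarity FAILS
Primal feasibility (all g_i <= 0): OK
Dual feasibility (all lambda_i >= 0): OK
Complementary slackness (lambda_i * g_i(x) = 0 for all i): OK

Verdict: the first failing condition is stationarity -> stat.

stat


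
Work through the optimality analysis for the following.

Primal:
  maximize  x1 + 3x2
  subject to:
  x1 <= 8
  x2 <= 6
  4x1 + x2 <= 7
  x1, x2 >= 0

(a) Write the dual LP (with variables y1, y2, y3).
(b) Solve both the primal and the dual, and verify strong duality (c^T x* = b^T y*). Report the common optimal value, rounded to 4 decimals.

The standard primal-dual pair for 'max c^T x s.t. A x <= b, x >= 0' is:
  Dual:  min b^T y  s.t.  A^T y >= c,  y >= 0.

So the dual LP is:
  minimize  8y1 + 6y2 + 7y3
  subject to:
    y1 + 4y3 >= 1
    y2 + y3 >= 3
    y1, y2, y3 >= 0

Solving the primal: x* = (0.25, 6).
  primal value c^T x* = 18.25.
Solving the dual: y* = (0, 2.75, 0.25).
  dual value b^T y* = 18.25.
Strong duality: c^T x* = b^T y*. Confirmed.

18.25


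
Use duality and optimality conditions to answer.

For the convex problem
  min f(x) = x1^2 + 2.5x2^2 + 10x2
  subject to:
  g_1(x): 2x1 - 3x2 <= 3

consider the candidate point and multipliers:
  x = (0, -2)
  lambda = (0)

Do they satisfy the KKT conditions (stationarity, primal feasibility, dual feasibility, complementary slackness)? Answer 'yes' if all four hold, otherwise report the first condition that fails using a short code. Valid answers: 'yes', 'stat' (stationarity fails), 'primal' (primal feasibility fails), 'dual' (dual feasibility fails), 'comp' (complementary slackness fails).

Gradient of f: grad f(x) = Q x + c = (0, 0)
Constraint values g_i(x) = a_i^T x - b_i:
  g_1((0, -2)) = 3
Stationarity residual: grad f(x) + sum_i lambda_i a_i = (0, 0)
  -> stationarity OK
Primal feasibility (all g_i <= 0): FAILS
Dual feasibility (all lambda_i >= 0): OK
Complementary slackness (lambda_i * g_i(x) = 0 for all i): OK

Verdict: the first failing condition is primal_feasibility -> primal.

primal
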